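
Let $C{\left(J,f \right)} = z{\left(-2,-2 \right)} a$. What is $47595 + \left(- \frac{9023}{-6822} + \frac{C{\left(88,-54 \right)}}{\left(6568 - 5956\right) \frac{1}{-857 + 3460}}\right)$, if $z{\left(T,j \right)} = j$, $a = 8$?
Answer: $\frac{1837347875}{38658} \approx 47528.0$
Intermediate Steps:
$C{\left(J,f \right)} = -16$ ($C{\left(J,f \right)} = \left(-2\right) 8 = -16$)
$47595 + \left(- \frac{9023}{-6822} + \frac{C{\left(88,-54 \right)}}{\left(6568 - 5956\right) \frac{1}{-857 + 3460}}\right) = 47595 - \left(- \frac{9023}{6822} + 16 \frac{-857 + 3460}{6568 - 5956}\right) = 47595 - \left(- \frac{9023}{6822} + \frac{16}{612 \cdot \frac{1}{2603}}\right) = 47595 + \left(\frac{9023}{6822} - \frac{16}{612 \cdot \frac{1}{2603}}\right) = 47595 + \left(\frac{9023}{6822} - \frac{16}{\frac{612}{2603}}\right) = 47595 + \left(\frac{9023}{6822} - \frac{10412}{153}\right) = 47595 - \frac{2579635}{38658} = \frac{1837347875}{38658}$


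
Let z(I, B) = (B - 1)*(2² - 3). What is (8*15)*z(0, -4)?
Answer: -600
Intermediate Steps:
z(I, B) = -1 + B (z(I, B) = (-1 + B)*(4 - 3) = (-1 + B)*1 = -1 + B)
(8*15)*z(0, -4) = (8*15)*(-1 - 4) = 120*(-5) = -600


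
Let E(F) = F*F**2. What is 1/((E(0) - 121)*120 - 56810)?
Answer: -1/71330 ≈ -1.4019e-5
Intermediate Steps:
E(F) = F**3
1/((E(0) - 121)*120 - 56810) = 1/((0**3 - 121)*120 - 56810) = 1/((0 - 121)*120 - 56810) = 1/(-121*120 - 56810) = 1/(-14520 - 56810) = 1/(-71330) = -1/71330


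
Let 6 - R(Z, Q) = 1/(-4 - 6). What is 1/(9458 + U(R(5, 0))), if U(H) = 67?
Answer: 1/9525 ≈ 0.00010499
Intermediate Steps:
R(Z, Q) = 61/10 (R(Z, Q) = 6 - 1/(-4 - 6) = 6 - 1/(-10) = 6 - 1*(-⅒) = 6 + ⅒ = 61/10)
1/(9458 + U(R(5, 0))) = 1/(9458 + 67) = 1/9525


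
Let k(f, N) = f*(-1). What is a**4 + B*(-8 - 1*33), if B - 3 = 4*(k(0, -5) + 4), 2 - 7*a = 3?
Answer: -1870378/2401 ≈ -779.00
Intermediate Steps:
a = -1/7 (a = 2/7 - 1/7*3 = 2/7 - 3/7 = -1/7 ≈ -0.14286)
k(f, N) = -f
B = 19 (B = 3 + 4*(-1*0 + 4) = 3 + 4*(0 + 4) = 3 + 4*4 = 3 + 16 = 19)
a**4 + B*(-8 - 1*33) = (-1/7)**4 + 19*(-8 - 1*33) = 1/2401 + 19*(-8 - 33) = 1/2401 + 19*(-41) = 1/2401 - 779 = -1870378/2401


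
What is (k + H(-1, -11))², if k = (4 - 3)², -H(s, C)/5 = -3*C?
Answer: 26896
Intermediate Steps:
H(s, C) = 15*C (H(s, C) = -(-15)*C = 15*C)
k = 1 (k = 1² = 1)
(k + H(-1, -11))² = (1 + 15*(-11))² = (1 - 165)² = (-164)² = 26896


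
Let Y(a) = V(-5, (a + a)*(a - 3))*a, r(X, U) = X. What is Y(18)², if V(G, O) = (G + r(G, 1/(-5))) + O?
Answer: 91011600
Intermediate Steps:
V(G, O) = O + 2*G (V(G, O) = (G + G) + O = 2*G + O = O + 2*G)
Y(a) = a*(-10 + 2*a*(-3 + a)) (Y(a) = ((a + a)*(a - 3) + 2*(-5))*a = ((2*a)*(-3 + a) - 10)*a = (2*a*(-3 + a) - 10)*a = (-10 + 2*a*(-3 + a))*a = a*(-10 + 2*a*(-3 + a)))
Y(18)² = (2*18*(-5 + 18*(-3 + 18)))² = (2*18*(-5 + 18*15))² = (2*18*(-5 + 270))² = (2*18*265)² = 9540² = 91011600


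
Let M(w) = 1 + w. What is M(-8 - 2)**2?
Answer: 81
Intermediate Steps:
M(-8 - 2)**2 = (1 + (-8 - 2))**2 = (1 - 10)**2 = (-9)**2 = 81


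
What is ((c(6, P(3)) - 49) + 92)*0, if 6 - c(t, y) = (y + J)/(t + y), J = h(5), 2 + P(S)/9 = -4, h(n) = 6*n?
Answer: 0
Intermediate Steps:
P(S) = -54 (P(S) = -18 + 9*(-4) = -18 - 36 = -54)
J = 30 (J = 6*5 = 30)
c(t, y) = 6 - (30 + y)/(t + y) (c(t, y) = 6 - (y + 30)/(t + y) = 6 - (30 + y)/(t + y))
((c(6, P(3)) - 49) + 92)*0 = (((-30 + 5*(-54) + 6*6)/(6 - 54) - 49) + 92)*0 = (((-30 - 270 + 36)/(-48) - 49) + 92)*0 = ((-1/48*(-264) - 49) + 92)*0 = ((11/2 - 49) + 92)*0 = (-87/2 + 92)*0 = (97/2)*0 = 0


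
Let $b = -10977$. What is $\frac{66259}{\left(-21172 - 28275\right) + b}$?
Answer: $- \frac{66259}{60424} \approx -1.0966$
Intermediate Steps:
$\frac{66259}{\left(-21172 - 28275\right) + b} = \frac{66259}{\left(-21172 - 28275\right) - 10977} = \frac{66259}{-49447 - 10977} = \frac{66259}{-60424} = 66259 \left(- \frac{1}{60424}\right) = - \frac{66259}{60424}$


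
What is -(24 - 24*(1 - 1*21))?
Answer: -504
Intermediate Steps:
-(24 - 24*(1 - 1*21)) = -(24 - 24*(1 - 21)) = -(24 - 24*(-20)) = -(24 + 480) = -1*504 = -504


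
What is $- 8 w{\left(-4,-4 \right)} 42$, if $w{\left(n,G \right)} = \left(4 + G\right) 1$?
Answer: $0$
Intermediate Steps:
$w{\left(n,G \right)} = 4 + G$
$- 8 w{\left(-4,-4 \right)} 42 = - 8 \left(4 - 4\right) 42 = \left(-8\right) 0 \cdot 42 = 0 \cdot 42 = 0$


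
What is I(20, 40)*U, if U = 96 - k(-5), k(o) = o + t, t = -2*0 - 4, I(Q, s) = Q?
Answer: 2100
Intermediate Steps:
t = -4 (t = 0 - 4 = -4)
k(o) = -4 + o (k(o) = o - 4 = -4 + o)
U = 105 (U = 96 - (-4 - 5) = 96 - 1*(-9) = 96 + 9 = 105)
I(20, 40)*U = 20*105 = 2100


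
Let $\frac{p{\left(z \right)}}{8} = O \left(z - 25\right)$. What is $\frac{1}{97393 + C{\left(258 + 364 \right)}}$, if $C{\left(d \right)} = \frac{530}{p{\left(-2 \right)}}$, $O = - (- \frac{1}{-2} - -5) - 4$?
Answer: $\frac{1026}{99925483} \approx 1.0268 \cdot 10^{-5}$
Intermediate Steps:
$O = - \frac{19}{2}$ ($O = - (\left(-1\right) \left(- \frac{1}{2}\right) + 5) - 4 = - (\frac{1}{2} + 5) - 4 = \left(-1\right) \frac{11}{2} - 4 = - \frac{11}{2} - 4 = - \frac{19}{2} \approx -9.5$)
$p{\left(z \right)} = 1900 - 76 z$ ($p{\left(z \right)} = 8 \left(- \frac{19 \left(z - 25\right)}{2}\right) = 8 \left(- \frac{19 \left(-25 + z\right)}{2}\right) = 8 \left(\frac{475}{2} - \frac{19 z}{2}\right) = 1900 - 76 z$)
$C{\left(d \right)} = \frac{265}{1026}$ ($C{\left(d \right)} = \frac{530}{1900 - -152} = \frac{530}{1900 + 152} = \frac{530}{2052} = 530 \cdot \frac{1}{2052} = \frac{265}{1026}$)
$\frac{1}{97393 + C{\left(258 + 364 \right)}} = \frac{1}{97393 + \frac{265}{1026}} = \frac{1}{\frac{99925483}{1026}} = \frac{1026}{99925483}$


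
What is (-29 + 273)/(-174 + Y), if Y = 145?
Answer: -244/29 ≈ -8.4138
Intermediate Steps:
(-29 + 273)/(-174 + Y) = (-29 + 273)/(-174 + 145) = 244/(-29) = 244*(-1/29) = -244/29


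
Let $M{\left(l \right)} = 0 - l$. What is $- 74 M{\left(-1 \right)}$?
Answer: $-74$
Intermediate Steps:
$M{\left(l \right)} = - l$
$- 74 M{\left(-1 \right)} = - 74 \left(\left(-1\right) \left(-1\right)\right) = \left(-74\right) 1 = -74$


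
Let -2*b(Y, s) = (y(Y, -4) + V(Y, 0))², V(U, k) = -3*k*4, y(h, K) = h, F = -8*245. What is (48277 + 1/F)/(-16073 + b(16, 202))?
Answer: -94622919/31753960 ≈ -2.9799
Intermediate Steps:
F = -1960
V(U, k) = -12*k
b(Y, s) = -Y²/2 (b(Y, s) = -(Y - 12*0)²/2 = -(Y + 0)²/2 = -Y²/2)
(48277 + 1/F)/(-16073 + b(16, 202)) = (48277 + 1/(-1960))/(-16073 - ½*16²) = (48277 - 1/1960)/(-16073 - ½*256) = 94622919/(1960*(-16073 - 128)) = (94622919/1960)/(-16201) = (94622919/1960)*(-1/16201) = -94622919/31753960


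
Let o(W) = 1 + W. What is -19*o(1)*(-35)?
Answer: 1330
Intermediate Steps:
-19*o(1)*(-35) = -19*(1 + 1)*(-35) = -19*2*(-35) = -38*(-35) = 1330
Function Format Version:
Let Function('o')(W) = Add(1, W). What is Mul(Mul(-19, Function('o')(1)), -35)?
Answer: 1330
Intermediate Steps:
Mul(Mul(-19, Function('o')(1)), -35) = Mul(Mul(-19, Add(1, 1)), -35) = Mul(Mul(-19, 2), -35) = Mul(-38, -35) = 1330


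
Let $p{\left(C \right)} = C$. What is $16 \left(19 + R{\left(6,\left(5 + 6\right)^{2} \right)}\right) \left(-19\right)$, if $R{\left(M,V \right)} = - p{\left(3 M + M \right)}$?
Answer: $1520$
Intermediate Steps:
$R{\left(M,V \right)} = - 4 M$ ($R{\left(M,V \right)} = - (3 M + M) = - 4 M$)
$16 \left(19 + R{\left(6,\left(5 + 6\right)^{2} \right)}\right) \left(-19\right) = 16 \left(19 - 24\right) \left(-19\right) = 16 \left(\left(-5\right) \left(-19\right)\right) = 16 \cdot 95 = 1520$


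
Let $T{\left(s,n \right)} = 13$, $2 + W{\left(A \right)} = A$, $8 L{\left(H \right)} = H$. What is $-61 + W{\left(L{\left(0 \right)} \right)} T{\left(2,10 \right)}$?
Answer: $-87$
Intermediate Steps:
$L{\left(H \right)} = \frac{H}{8}$
$W{\left(A \right)} = -2 + A$
$-61 + W{\left(L{\left(0 \right)} \right)} T{\left(2,10 \right)} = -61 + \left(-2 + \frac{1}{8} \cdot 0\right) 13 = -61 + \left(-2 + 0\right) 13 = -61 - 26 = -87$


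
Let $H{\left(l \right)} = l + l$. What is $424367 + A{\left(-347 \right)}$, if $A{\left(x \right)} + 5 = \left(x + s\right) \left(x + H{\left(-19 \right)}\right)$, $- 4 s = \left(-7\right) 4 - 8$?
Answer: $554492$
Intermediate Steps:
$H{\left(l \right)} = 2 l$
$s = 9$ ($s = - \frac{\left(-7\right) 4 - 8}{4} = - \frac{-28 - 8}{4} = \left(- \frac{1}{4}\right) \left(-36\right) = 9$)
$A{\left(x \right)} = -5 + \left(-38 + x\right) \left(9 + x\right)$ ($A{\left(x \right)} = -5 + \left(x + 9\right) \left(x + 2 \left(-19\right)\right) = -5 + \left(9 + x\right) \left(x - 38\right) = -5 + \left(9 + x\right) \left(-38 + x\right) = -5 + \left(-38 + x\right) \left(9 + x\right)$)
$424367 + A{\left(-347 \right)} = 424367 - \left(-9716 - 120409\right) = 424367 + \left(-347 + 120409 + 10063\right) = 424367 + 130125 = 554492$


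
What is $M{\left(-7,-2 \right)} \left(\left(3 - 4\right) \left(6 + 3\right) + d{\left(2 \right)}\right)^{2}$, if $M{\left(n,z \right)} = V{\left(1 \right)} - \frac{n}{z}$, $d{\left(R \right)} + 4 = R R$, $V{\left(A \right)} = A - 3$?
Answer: $- \frac{891}{2} \approx -445.5$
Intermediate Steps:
$V{\left(A \right)} = -3 + A$ ($V{\left(A \right)} = A - 3 = -3 + A$)
$d{\left(R \right)} = -4 + R^{2}$ ($d{\left(R \right)} = -4 + R R = -4 + R^{2}$)
$M{\left(n,z \right)} = -2 - \frac{n}{z}$ ($M{\left(n,z \right)} = \left(-3 + 1\right) - \frac{n}{z} = -2 - \frac{n}{z}$)
$M{\left(-7,-2 \right)} \left(\left(3 - 4\right) \left(6 + 3\right) + d{\left(2 \right)}\right)^{2} = \left(-2 - - \frac{7}{-2}\right) \left(\left(3 - 4\right) \left(6 + 3\right) - \left(4 - 2^{2}\right)\right)^{2} = \left(-2 - \left(-7\right) \left(- \frac{1}{2}\right)\right) \left(\left(-1\right) 9 + \left(-4 + 4\right)\right)^{2} = \left(-2 - \frac{7}{2}\right) \left(-9 + 0\right)^{2} = - \frac{11 \left(-9\right)^{2}}{2} = \left(- \frac{11}{2}\right) 81 = - \frac{891}{2}$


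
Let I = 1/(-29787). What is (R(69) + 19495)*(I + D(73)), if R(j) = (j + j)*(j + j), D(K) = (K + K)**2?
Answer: 24469940751449/29787 ≈ 8.2150e+8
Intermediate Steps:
I = -1/29787 ≈ -3.3572e-5
D(K) = 4*K**2 (D(K) = (2*K)**2 = 4*K**2)
R(j) = 4*j**2 (R(j) = (2*j)*(2*j) = 4*j**2)
(R(69) + 19495)*(I + D(73)) = (4*69**2 + 19495)*(-1/29787 + 4*73**2) = (4*4761 + 19495)*(-1/29787 + 4*5329) = (19044 + 19495)*(-1/29787 + 21316) = 38539*(634939691/29787) = 24469940751449/29787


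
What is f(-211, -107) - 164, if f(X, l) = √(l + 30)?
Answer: -164 + I*√77 ≈ -164.0 + 8.775*I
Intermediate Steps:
f(X, l) = √(30 + l)
f(-211, -107) - 164 = √(30 - 107) - 164 = √(-77) - 164 = I*√77 - 164 = -164 + I*√77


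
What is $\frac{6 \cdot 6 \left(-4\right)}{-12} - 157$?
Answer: $-145$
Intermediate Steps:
$\frac{6 \cdot 6 \left(-4\right)}{-12} - 157 = 36 \left(-4\right) \left(- \frac{1}{12}\right) - 157 = \left(-144\right) \left(- \frac{1}{12}\right) - 157 = 12 - 157 = -145$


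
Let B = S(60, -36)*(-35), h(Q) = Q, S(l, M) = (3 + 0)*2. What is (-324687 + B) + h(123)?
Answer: -324774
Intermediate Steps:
S(l, M) = 6 (S(l, M) = 3*2 = 6)
B = -210 (B = 6*(-35) = -210)
(-324687 + B) + h(123) = (-324687 - 210) + 123 = -324897 + 123 = -324774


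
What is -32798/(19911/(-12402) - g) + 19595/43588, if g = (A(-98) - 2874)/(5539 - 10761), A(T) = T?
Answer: 15431373834679721/1023111963628 ≈ 15083.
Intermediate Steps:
g = 1486/2611 (g = (-98 - 2874)/(5539 - 10761) = -2972/(-5222) = -2972*(-1/5222) = 1486/2611 ≈ 0.56913)
-32798/(19911/(-12402) - g) + 19595/43588 = -32798/(19911/(-12402) - 1*1486/2611) + 19595/43588 = -32798/(19911*(-1/12402) - 1486/2611) + 19595*(1/43588) = -32798/(-6637/4134 - 1486/2611) + 19595/43588 = -32798/(-23472331/10793874) + 19595/43588 = -32798*(-10793874/23472331) + 19595/43588 = 354017479452/23472331 + 19595/43588 = 15431373834679721/1023111963628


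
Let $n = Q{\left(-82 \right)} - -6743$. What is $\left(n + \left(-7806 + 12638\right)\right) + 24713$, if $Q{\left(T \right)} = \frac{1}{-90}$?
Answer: $\frac{3265919}{90} \approx 36288.0$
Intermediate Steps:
$Q{\left(T \right)} = - \frac{1}{90}$
$n = \frac{606869}{90}$ ($n = - \frac{1}{90} - -6743 = - \frac{1}{90} + 6743 = \frac{606869}{90} \approx 6743.0$)
$\left(n + \left(-7806 + 12638\right)\right) + 24713 = \left(\frac{606869}{90} + \left(-7806 + 12638\right)\right) + 24713 = \left(\frac{606869}{90} + 4832\right) + 24713 = \frac{1041749}{90} + 24713 = \frac{3265919}{90}$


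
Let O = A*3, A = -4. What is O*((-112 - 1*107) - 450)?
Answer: 8028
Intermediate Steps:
O = -12 (O = -4*3 = -12)
O*((-112 - 1*107) - 450) = -12*((-112 - 1*107) - 450) = -12*((-112 - 107) - 450) = -12*(-219 - 450) = -12*(-669) = 8028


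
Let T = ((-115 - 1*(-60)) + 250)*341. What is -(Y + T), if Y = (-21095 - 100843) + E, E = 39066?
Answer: 16377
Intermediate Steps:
T = 66495 (T = ((-115 + 60) + 250)*341 = (-55 + 250)*341 = 195*341 = 66495)
Y = -82872 (Y = (-21095 - 100843) + 39066 = -121938 + 39066 = -82872)
-(Y + T) = -(-82872 + 66495) = -1*(-16377) = 16377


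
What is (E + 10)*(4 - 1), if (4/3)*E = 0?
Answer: 30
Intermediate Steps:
E = 0 (E = (¾)*0 = 0)
(E + 10)*(4 - 1) = (0 + 10)*(4 - 1) = 10*3 = 30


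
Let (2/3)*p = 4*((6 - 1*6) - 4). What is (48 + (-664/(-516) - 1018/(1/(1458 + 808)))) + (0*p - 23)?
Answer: -297572261/129 ≈ -2.3068e+6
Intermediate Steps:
p = -24 (p = 3*(4*((6 - 1*6) - 4))/2 = 3*(4*((6 - 6) - 4))/2 = 3*(4*(0 - 4))/2 = 3*(4*(-4))/2 = (3/2)*(-16) = -24)
(48 + (-664/(-516) - 1018/(1/(1458 + 808)))) + (0*p - 23) = (48 + (-664/(-516) - 1018/(1/(1458 + 808)))) + (0*(-24) - 23) = (48 + (-664*(-1/516) - 1018/(1/2266))) + (0 - 23) = (48 + (166/129 - 1018/1/2266)) - 23 = (48 + (166/129 - 1018*2266)) - 23 = (48 + (166/129 - 2306788)) - 23 = (48 - 297575486/129) - 23 = -297569294/129 - 23 = -297572261/129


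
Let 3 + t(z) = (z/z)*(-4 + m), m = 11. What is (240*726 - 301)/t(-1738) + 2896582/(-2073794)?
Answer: 180351034119/4147588 ≈ 43483.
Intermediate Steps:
t(z) = 4 (t(z) = -3 + (z/z)*(-4 + 11) = -3 + 1*7 = -3 + 7 = 4)
(240*726 - 301)/t(-1738) + 2896582/(-2073794) = (240*726 - 301)/4 + 2896582/(-2073794) = (174240 - 301)*(1/4) + 2896582*(-1/2073794) = 173939*(1/4) - 1448291/1036897 = 173939/4 - 1448291/1036897 = 180351034119/4147588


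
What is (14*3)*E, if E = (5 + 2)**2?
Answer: 2058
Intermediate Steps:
E = 49 (E = 7**2 = 49)
(14*3)*E = (14*3)*49 = 42*49 = 2058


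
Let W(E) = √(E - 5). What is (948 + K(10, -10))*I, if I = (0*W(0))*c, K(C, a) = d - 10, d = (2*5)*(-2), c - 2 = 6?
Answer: 0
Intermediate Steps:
c = 8 (c = 2 + 6 = 8)
d = -20 (d = 10*(-2) = -20)
W(E) = √(-5 + E)
K(C, a) = -30 (K(C, a) = -20 - 10 = -30)
I = 0 (I = (0*√(-5 + 0))*8 = (0*√(-5))*8 = (0*(I*√5))*8 = 0*8 = 0)
(948 + K(10, -10))*I = (948 - 30)*0 = 918*0 = 0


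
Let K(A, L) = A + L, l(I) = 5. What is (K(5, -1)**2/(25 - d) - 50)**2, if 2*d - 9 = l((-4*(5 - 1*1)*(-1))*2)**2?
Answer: 2304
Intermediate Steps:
d = 17 (d = 9/2 + (1/2)*5**2 = 9/2 + (1/2)*25 = 9/2 + 25/2 = 17)
(K(5, -1)**2/(25 - d) - 50)**2 = ((5 - 1)**2/(25 - 1*17) - 50)**2 = (4**2/(25 - 17) - 50)**2 = (16/8 - 50)**2 = (16*(1/8) - 50)**2 = (2 - 50)**2 = (-48)**2 = 2304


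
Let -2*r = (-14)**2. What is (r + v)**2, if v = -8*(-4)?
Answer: 4356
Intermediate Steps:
r = -98 (r = -1/2*(-14)**2 = -1/2*196 = -98)
v = 32
(r + v)**2 = (-98 + 32)**2 = (-66)**2 = 4356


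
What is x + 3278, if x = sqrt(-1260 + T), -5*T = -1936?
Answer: 3278 + 2*I*sqrt(5455)/5 ≈ 3278.0 + 29.543*I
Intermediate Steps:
T = 1936/5 (T = -1/5*(-1936) = 1936/5 ≈ 387.20)
x = 2*I*sqrt(5455)/5 (x = sqrt(-1260 + 1936/5) = sqrt(-4364/5) = 2*I*sqrt(5455)/5 ≈ 29.543*I)
x + 3278 = 2*I*sqrt(5455)/5 + 3278 = 3278 + 2*I*sqrt(5455)/5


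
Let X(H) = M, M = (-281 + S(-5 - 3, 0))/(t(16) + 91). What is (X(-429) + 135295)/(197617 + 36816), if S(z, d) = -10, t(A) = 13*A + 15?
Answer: 42482339/73611962 ≈ 0.57711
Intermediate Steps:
t(A) = 15 + 13*A
M = -291/314 (M = (-281 - 10)/((15 + 13*16) + 91) = -291/((15 + 208) + 91) = -291/(223 + 91) = -291/314 ≈ -0.92675)
X(H) = -291/314
(X(-429) + 135295)/(197617 + 36816) = (-291/314 + 135295)/(197617 + 36816) = (42482339/314)/234433 = (42482339/314)*(1/234433) = 42482339/73611962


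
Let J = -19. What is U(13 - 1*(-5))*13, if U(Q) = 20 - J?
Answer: 507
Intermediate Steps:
U(Q) = 39 (U(Q) = 20 - 1*(-19) = 20 + 19 = 39)
U(13 - 1*(-5))*13 = 39*13 = 507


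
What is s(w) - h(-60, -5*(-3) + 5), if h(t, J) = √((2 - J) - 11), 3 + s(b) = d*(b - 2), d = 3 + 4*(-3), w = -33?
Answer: 312 - I*√29 ≈ 312.0 - 5.3852*I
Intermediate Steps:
d = -9 (d = 3 - 12 = -9)
s(b) = 15 - 9*b (s(b) = -3 - 9*(b - 2) = -3 - 9*(-2 + b) = -3 + (18 - 9*b) = 15 - 9*b)
h(t, J) = √(-9 - J)
s(w) - h(-60, -5*(-3) + 5) = (15 - 9*(-33)) - √(-9 - (-5*(-3) + 5)) = (15 + 297) - √(-9 - (15 + 5)) = 312 - √(-9 - 1*20) = 312 - √(-9 - 20) = 312 - √(-29) = 312 - I*√29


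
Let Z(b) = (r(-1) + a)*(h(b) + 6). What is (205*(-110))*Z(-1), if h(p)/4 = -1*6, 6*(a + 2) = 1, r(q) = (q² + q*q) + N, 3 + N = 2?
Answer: -338250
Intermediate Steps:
N = -1 (N = -3 + 2 = -1)
r(q) = -1 + 2*q² (r(q) = (q² + q*q) - 1 = (q² + q²) - 1 = 2*q² - 1 = -1 + 2*q²)
a = -11/6 (a = -2 + (⅙)*1 = -2 + ⅙ = -11/6 ≈ -1.8333)
h(p) = -24 (h(p) = 4*(-1*6) = 4*(-6) = -24)
Z(b) = 15 (Z(b) = ((-1 + 2*(-1)²) - 11/6)*(-24 + 6) = ((-1 + 2*1) - 11/6)*(-18) = ((-1 + 2) - 11/6)*(-18) = (1 - 11/6)*(-18) = -⅚*(-18) = 15)
(205*(-110))*Z(-1) = (205*(-110))*15 = -22550*15 = -338250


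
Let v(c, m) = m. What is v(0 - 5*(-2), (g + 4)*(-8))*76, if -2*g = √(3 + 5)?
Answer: -2432 + 608*√2 ≈ -1572.2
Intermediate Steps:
g = -√2 (g = -√(3 + 5)/2 = -√2 ≈ -1.4142)
v(0 - 5*(-2), (g + 4)*(-8))*76 = ((-√2 + 4)*(-8))*76 = ((4 - √2)*(-8))*76 = (-32 + 8*√2)*76 = -2432 + 608*√2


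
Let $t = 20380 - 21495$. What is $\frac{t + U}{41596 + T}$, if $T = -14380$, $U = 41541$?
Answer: $\frac{20213}{13608} \approx 1.4854$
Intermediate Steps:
$t = -1115$
$\frac{t + U}{41596 + T} = \frac{-1115 + 41541}{41596 - 14380} = \frac{40426}{27216} = 40426 \cdot \frac{1}{27216} = \frac{20213}{13608}$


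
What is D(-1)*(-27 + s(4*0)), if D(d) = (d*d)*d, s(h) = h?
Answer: 27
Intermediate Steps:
D(d) = d³ (D(d) = d²*d = d³)
D(-1)*(-27 + s(4*0)) = (-1)³*(-27 + 4*0) = -(-27 + 0) = -1*(-27) = 27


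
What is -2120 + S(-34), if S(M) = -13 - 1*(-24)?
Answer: -2109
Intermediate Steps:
S(M) = 11 (S(M) = -13 + 24 = 11)
-2120 + S(-34) = -2120 + 11 = -2109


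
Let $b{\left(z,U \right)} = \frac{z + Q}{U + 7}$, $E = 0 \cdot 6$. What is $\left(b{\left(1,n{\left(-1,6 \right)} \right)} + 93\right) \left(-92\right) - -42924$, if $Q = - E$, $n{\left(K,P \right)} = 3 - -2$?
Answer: $\frac{103081}{3} \approx 34360.0$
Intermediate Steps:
$n{\left(K,P \right)} = 5$ ($n{\left(K,P \right)} = 3 + 2 = 5$)
$E = 0$
$Q = 0$ ($Q = \left(-1\right) 0 = 0$)
$b{\left(z,U \right)} = \frac{z}{7 + U}$ ($b{\left(z,U \right)} = \frac{z + 0}{U + 7} = \frac{z}{7 + U}$)
$\left(b{\left(1,n{\left(-1,6 \right)} \right)} + 93\right) \left(-92\right) - -42924 = \left(1 \frac{1}{7 + 5} + 93\right) \left(-92\right) - -42924 = \left(1 \cdot \frac{1}{12} + 93\right) \left(-92\right) + 42924 = \left(\frac{1}{12} + 93\right) \left(-92\right) + 42924 = \frac{1117}{12} \left(-92\right) + 42924 = - \frac{25691}{3} + 42924 = \frac{103081}{3}$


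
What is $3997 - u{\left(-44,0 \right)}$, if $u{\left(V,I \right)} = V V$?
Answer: $2061$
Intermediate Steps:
$u{\left(V,I \right)} = V^{2}$
$3997 - u{\left(-44,0 \right)} = 3997 - \left(-44\right)^{2} = 3997 - 1936 = 2061$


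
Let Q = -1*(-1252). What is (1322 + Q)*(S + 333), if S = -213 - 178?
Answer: -149292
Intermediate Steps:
Q = 1252
S = -391
(1322 + Q)*(S + 333) = (1322 + 1252)*(-391 + 333) = 2574*(-58) = -149292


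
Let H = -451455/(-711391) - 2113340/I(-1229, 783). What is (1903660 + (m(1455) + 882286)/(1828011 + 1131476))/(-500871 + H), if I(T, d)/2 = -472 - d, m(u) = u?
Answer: -1005976828240166767701/264236734608515830844 ≈ -3.8071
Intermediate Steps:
I(T, d) = -944 - 2*d (I(T, d) = 2*(-472 - d) = -944 - 2*d)
H = 150454420799/178559141 (H = -451455/(-711391) - 2113340/(-944 - 2*783) = -451455*(-1/711391) - 2113340/(-944 - 1566) = 451455/711391 - 2113340/(-2510) = 451455/711391 - 2113340*(-1/2510) = 451455/711391 + 211334/251 = 150454420799/178559141 ≈ 842.60)
(1903660 + (m(1455) + 882286)/(1828011 + 1131476))/(-500871 + H) = (1903660 + (1455 + 882286)/(1828011 + 1131476))/(-500871 + 150454420799/178559141) = (1903660 + 883741/2959487)/(-89284641091012/178559141) = (1903660 + 883741*(1/2959487))*(-178559141/89284641091012) = (1903660 + 883741/2959487)*(-178559141/89284641091012) = (5633857906161/2959487)*(-178559141/89284641091012) = -1005976828240166767701/264236734608515830844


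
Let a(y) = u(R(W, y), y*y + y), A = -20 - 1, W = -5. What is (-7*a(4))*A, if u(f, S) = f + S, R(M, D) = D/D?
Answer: 3087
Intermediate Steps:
A = -21
R(M, D) = 1
u(f, S) = S + f
a(y) = 1 + y + y² (a(y) = (y*y + y) + 1 = (y² + y) + 1 = (y + y²) + 1 = 1 + y + y²)
(-7*a(4))*A = -7*(1 + 4*(1 + 4))*(-21) = -7*(1 + 4*5)*(-21) = -7*(1 + 20)*(-21) = -7*21*(-21) = -147*(-21) = 3087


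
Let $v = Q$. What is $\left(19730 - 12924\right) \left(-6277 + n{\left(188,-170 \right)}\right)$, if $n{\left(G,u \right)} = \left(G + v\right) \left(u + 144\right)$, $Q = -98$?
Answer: $-58647302$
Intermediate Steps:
$v = -98$
$n{\left(G,u \right)} = \left(-98 + G\right) \left(144 + u\right)$ ($n{\left(G,u \right)} = \left(G - 98\right) \left(u + 144\right) = \left(-98 + G\right) \left(144 + u\right)$)
$\left(19730 - 12924\right) \left(-6277 + n{\left(188,-170 \right)}\right) = \left(19730 - 12924\right) \left(-6277 + \left(-14112 - -16660 + 144 \cdot 188 + 188 \left(-170\right)\right)\right) = 6806 \left(-6277 + \left(-14112 + 16660 + 27072 - 31960\right)\right) = 6806 \left(-6277 - 2340\right) = 6806 \left(-8617\right) = -58647302$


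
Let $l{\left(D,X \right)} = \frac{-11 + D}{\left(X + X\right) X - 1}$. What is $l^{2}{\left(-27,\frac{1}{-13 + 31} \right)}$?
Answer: $\frac{37896336}{25921} \approx 1462.0$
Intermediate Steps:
$l{\left(D,X \right)} = \frac{-11 + D}{-1 + 2 X^{2}}$ ($l{\left(D,X \right)} = \frac{-11 + D}{2 X X - 1} = \frac{-11 + D}{2 X^{2} - 1} = \frac{-11 + D}{-1 + 2 X^{2}}$)
$l^{2}{\left(-27,\frac{1}{-13 + 31} \right)} = \left(\frac{-11 - 27}{-1 + 2 \left(\frac{1}{-13 + 31}\right)^{2}}\right)^{2} = \left(\frac{1}{-1 + 2 \left(\frac{1}{18}\right)^{2}} \left(-38\right)\right)^{2} = \left(\frac{1}{-1 + \frac{2}{324}} \left(-38\right)\right)^{2} = \left(\frac{1}{-1 + 2 \cdot \frac{1}{324}} \left(-38\right)\right)^{2} = \left(\frac{1}{-1 + \frac{1}{162}} \left(-38\right)\right)^{2} = \left(\frac{1}{- \frac{161}{162}} \left(-38\right)\right)^{2} = \left(\left(- \frac{162}{161}\right) \left(-38\right)\right)^{2} = \left(\frac{6156}{161}\right)^{2} = \frac{37896336}{25921}$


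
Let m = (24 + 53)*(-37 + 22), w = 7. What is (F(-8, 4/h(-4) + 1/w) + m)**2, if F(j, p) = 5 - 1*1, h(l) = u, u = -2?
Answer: 1324801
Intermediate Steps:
m = -1155 (m = 77*(-15) = -1155)
h(l) = -2
F(j, p) = 4 (F(j, p) = 5 - 1 = 4)
(F(-8, 4/h(-4) + 1/w) + m)**2 = (4 - 1155)**2 = (-1151)**2 = 1324801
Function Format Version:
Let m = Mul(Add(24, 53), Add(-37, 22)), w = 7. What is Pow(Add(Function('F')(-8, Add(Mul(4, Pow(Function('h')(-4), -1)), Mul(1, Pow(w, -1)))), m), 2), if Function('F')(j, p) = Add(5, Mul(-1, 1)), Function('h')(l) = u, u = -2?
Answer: 1324801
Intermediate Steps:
m = -1155 (m = Mul(77, -15) = -1155)
Function('h')(l) = -2
Function('F')(j, p) = 4 (Function('F')(j, p) = Add(5, -1) = 4)
Pow(Add(Function('F')(-8, Add(Mul(4, Pow(Function('h')(-4), -1)), Mul(1, Pow(w, -1)))), m), 2) = Pow(Add(4, -1155), 2) = Pow(-1151, 2) = 1324801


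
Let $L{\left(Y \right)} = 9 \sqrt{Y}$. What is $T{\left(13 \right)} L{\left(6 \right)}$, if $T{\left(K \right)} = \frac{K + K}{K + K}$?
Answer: $9 \sqrt{6} \approx 22.045$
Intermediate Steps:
$T{\left(K \right)} = 1$ ($T{\left(K \right)} = \frac{2 K}{2 K} = 2 K \frac{1}{2 K} = 1$)
$T{\left(13 \right)} L{\left(6 \right)} = 1 \cdot 9 \sqrt{6} = 9 \sqrt{6}$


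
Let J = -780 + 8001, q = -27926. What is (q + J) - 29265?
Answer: -49970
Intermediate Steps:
J = 7221
(q + J) - 29265 = (-27926 + 7221) - 29265 = -20705 - 29265 = -49970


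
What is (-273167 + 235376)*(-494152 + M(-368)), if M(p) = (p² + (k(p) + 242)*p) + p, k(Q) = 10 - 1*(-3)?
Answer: 17116904376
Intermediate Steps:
k(Q) = 13 (k(Q) = 10 + 3 = 13)
M(p) = p² + 256*p (M(p) = (p² + (13 + 242)*p) + p = (p² + 255*p) + p = p² + 256*p)
(-273167 + 235376)*(-494152 + M(-368)) = (-273167 + 235376)*(-494152 - 368*(256 - 368)) = -37791*(-494152 - 368*(-112)) = -37791*(-494152 + 41216) = -37791*(-452936) = 17116904376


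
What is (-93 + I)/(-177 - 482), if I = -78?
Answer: 171/659 ≈ 0.25948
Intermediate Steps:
(-93 + I)/(-177 - 482) = (-93 - 78)/(-177 - 482) = -171/(-659) = -171*(-1/659) = 171/659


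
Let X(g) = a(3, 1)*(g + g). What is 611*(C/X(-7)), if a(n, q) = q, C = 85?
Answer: -51935/14 ≈ -3709.6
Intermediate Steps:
X(g) = 2*g (X(g) = 1*(g + g) = 1*(2*g) = 2*g)
611*(C/X(-7)) = 611*(85/((2*(-7)))) = 611*(85/(-14)) = 611*(85*(-1/14)) = 611*(-85/14) = -51935/14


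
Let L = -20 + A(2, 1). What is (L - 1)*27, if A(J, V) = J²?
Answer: -459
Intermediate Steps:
L = -16 (L = -20 + 2² = -20 + 4 = -16)
(L - 1)*27 = (-16 - 1)*27 = -17*27 = -459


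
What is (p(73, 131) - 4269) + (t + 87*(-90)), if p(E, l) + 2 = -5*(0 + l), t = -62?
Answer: -12818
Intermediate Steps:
p(E, l) = -2 - 5*l (p(E, l) = -2 - 5*(0 + l) = -2 - 5*l)
(p(73, 131) - 4269) + (t + 87*(-90)) = ((-2 - 5*131) - 4269) + (-62 + 87*(-90)) = ((-2 - 655) - 4269) + (-62 - 7830) = (-657 - 4269) - 7892 = -4926 - 7892 = -12818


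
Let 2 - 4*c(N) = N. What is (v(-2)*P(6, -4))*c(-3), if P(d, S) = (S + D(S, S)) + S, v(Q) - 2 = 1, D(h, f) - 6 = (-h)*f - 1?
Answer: -285/4 ≈ -71.250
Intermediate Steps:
c(N) = ½ - N/4
D(h, f) = 5 - f*h (D(h, f) = 6 + ((-h)*f - 1) = 6 + (-f*h - 1) = 6 + (-1 - f*h) = 5 - f*h)
v(Q) = 3 (v(Q) = 2 + 1 = 3)
P(d, S) = 5 - S² + 2*S (P(d, S) = (S + (5 - S*S)) + S = (S + (5 - S²)) + S = (5 + S - S²) + S = 5 - S² + 2*S)
(v(-2)*P(6, -4))*c(-3) = (3*(5 - 1*(-4)² + 2*(-4)))*(½ - ¼*(-3)) = (3*(5 - 1*16 - 8))*(½ + ¾) = (3*(5 - 16 - 8))*(5/4) = (3*(-19))*(5/4) = -57*5/4 = -285/4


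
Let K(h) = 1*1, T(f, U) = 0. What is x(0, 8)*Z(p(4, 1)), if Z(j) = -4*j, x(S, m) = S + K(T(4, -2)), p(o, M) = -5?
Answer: 20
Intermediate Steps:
K(h) = 1
x(S, m) = 1 + S (x(S, m) = S + 1 = 1 + S)
x(0, 8)*Z(p(4, 1)) = (1 + 0)*(-4*(-5)) = 1*20 = 20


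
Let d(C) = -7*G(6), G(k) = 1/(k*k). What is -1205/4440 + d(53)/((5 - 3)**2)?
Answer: -1705/5328 ≈ -0.32001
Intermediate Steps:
G(k) = k**(-2) (G(k) = 1/(k**2) = k**(-2))
d(C) = -7/36 (d(C) = -7/6**2 = -7*1/36 = -7/36)
-1205/4440 + d(53)/((5 - 3)**2) = -1205/4440 - 7/(36*(5 - 3)**2) = -1205*1/4440 - 7/(36*(2**2)) = -241/888 - 7/36/4 = -241/888 - 7/36*1/4 = -241/888 - 7/144 = -1705/5328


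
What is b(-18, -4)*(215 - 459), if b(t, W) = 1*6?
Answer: -1464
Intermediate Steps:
b(t, W) = 6
b(-18, -4)*(215 - 459) = 6*(215 - 459) = 6*(-244) = -1464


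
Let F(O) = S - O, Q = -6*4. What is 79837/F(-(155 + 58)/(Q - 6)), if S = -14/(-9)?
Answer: -7185330/499 ≈ -14399.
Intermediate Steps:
Q = -24
S = 14/9 (S = -14*(-⅑) = 14/9 ≈ 1.5556)
F(O) = 14/9 - O
79837/F(-(155 + 58)/(Q - 6)) = 79837/(14/9 - (-1)*(155 + 58)/(-24 - 6)) = 79837/(14/9 - (-1)*213/(-30)) = 79837/(14/9 - (-1)*213*(-1/30)) = 79837/(14/9 - (-1)*(-71)/10) = 79837/(14/9 - 1*71/10) = 79837/(14/9 - 71/10) = 79837/(-499/90) = 79837*(-90/499) = -7185330/499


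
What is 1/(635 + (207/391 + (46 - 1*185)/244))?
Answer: 4148/2633813 ≈ 0.0015749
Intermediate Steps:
1/(635 + (207/391 + (46 - 1*185)/244)) = 1/(635 + (207*(1/391) + (46 - 185)*(1/244))) = 1/(635 + (9/17 - 139*1/244)) = 1/(635 + (9/17 - 139/244)) = 1/(635 - 167/4148) = 1/(2633813/4148) = 4148/2633813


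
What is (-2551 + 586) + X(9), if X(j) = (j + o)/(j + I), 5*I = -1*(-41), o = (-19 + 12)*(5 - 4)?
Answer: -84490/43 ≈ -1964.9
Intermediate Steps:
o = -7 (o = -7*1 = -7)
I = 41/5 (I = (-1*(-41))/5 = (1/5)*41 = 41/5 ≈ 8.2000)
X(j) = (-7 + j)/(41/5 + j) (X(j) = (j - 7)/(j + 41/5) = (-7 + j)/(41/5 + j))
(-2551 + 586) + X(9) = (-2551 + 586) + 5*(-7 + 9)/(41 + 5*9) = -1965 + 5*2/(41 + 45) = -1965 + 5*2/86 = -1965 + 5*(1/86)*2 = -1965 + 5/43 = -84490/43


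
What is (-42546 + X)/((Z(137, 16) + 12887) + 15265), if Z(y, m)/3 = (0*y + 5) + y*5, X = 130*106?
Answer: -14383/15111 ≈ -0.95182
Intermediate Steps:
X = 13780
Z(y, m) = 15 + 15*y (Z(y, m) = 3*((0*y + 5) + y*5) = 3*((0 + 5) + 5*y) = 3*(5 + 5*y) = 15 + 15*y)
(-42546 + X)/((Z(137, 16) + 12887) + 15265) = (-42546 + 13780)/(((15 + 15*137) + 12887) + 15265) = -28766/(((15 + 2055) + 12887) + 15265) = -28766/((2070 + 12887) + 15265) = -28766/(14957 + 15265) = -28766/30222 = -28766*1/30222 = -14383/15111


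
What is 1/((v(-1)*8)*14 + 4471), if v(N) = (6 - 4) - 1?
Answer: 1/4583 ≈ 0.00021820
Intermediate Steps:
v(N) = 1 (v(N) = 2 - 1 = 1)
1/((v(-1)*8)*14 + 4471) = 1/((1*8)*14 + 4471) = 1/(8*14 + 4471) = 1/(112 + 4471) = 1/4583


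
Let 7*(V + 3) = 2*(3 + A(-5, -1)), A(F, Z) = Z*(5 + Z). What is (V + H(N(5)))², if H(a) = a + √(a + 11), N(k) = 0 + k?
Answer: 1600/49 ≈ 32.653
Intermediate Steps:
N(k) = k
V = -23/7 (V = -3 + (2*(3 - (5 - 1)))/7 = -3 + (2*(3 - 1*4))/7 = -3 + (2*(3 - 4))/7 = -3 + (2*(-1))/7 = -3 + (⅐)*(-2) = -3 - 2/7 = -23/7 ≈ -3.2857)
H(a) = a + √(11 + a)
(V + H(N(5)))² = (-23/7 + (5 + √(11 + 5)))² = (-23/7 + (5 + √16))² = (-23/7 + (5 + 4))² = (-23/7 + 9)² = (40/7)² = 1600/49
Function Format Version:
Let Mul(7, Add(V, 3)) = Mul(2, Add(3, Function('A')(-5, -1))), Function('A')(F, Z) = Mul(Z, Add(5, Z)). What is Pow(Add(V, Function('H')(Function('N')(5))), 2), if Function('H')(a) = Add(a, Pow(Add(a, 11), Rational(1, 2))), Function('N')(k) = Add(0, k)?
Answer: Rational(1600, 49) ≈ 32.653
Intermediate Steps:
Function('N')(k) = k
V = Rational(-23, 7) (V = Add(-3, Mul(Rational(1, 7), Mul(2, Add(3, Mul(-1, Add(5, -1)))))) = Add(-3, Mul(Rational(1, 7), Mul(2, Add(3, Mul(-1, 4))))) = Add(-3, Mul(Rational(1, 7), Mul(2, Add(3, -4)))) = Add(-3, Mul(Rational(1, 7), Mul(2, -1))) = Add(-3, Mul(Rational(1, 7), -2)) = Add(-3, Rational(-2, 7)) = Rational(-23, 7) ≈ -3.2857)
Function('H')(a) = Add(a, Pow(Add(11, a), Rational(1, 2)))
Pow(Add(V, Function('H')(Function('N')(5))), 2) = Pow(Add(Rational(-23, 7), Add(5, Pow(Add(11, 5), Rational(1, 2)))), 2) = Pow(Add(Rational(-23, 7), Add(5, Pow(16, Rational(1, 2)))), 2) = Pow(Add(Rational(-23, 7), Add(5, 4)), 2) = Pow(Add(Rational(-23, 7), 9), 2) = Pow(Rational(40, 7), 2) = Rational(1600, 49)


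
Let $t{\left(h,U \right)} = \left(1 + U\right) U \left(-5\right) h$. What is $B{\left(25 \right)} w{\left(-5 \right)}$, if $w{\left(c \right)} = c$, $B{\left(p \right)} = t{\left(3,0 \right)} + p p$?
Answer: $-3125$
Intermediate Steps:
$t{\left(h,U \right)} = - 5 U h \left(1 + U\right)$ ($t{\left(h,U \right)} = U \left(1 + U\right) \left(-5\right) h = - 5 U \left(1 + U\right) h = - 5 U h \left(1 + U\right)$)
$B{\left(p \right)} = p^{2}$ ($B{\left(p \right)} = \left(-5\right) 0 \cdot 3 \left(1 + 0\right) + p p = \left(-5\right) 0 \cdot 3 \cdot 1 + p^{2} = 0 + p^{2} = p^{2}$)
$B{\left(25 \right)} w{\left(-5 \right)} = 25^{2} \left(-5\right) = 625 \left(-5\right) = -3125$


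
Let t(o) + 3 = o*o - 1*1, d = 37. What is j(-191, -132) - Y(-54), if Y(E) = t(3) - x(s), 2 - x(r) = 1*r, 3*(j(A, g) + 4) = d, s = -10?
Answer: 46/3 ≈ 15.333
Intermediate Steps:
j(A, g) = 25/3 (j(A, g) = -4 + (1/3)*37 = -4 + 37/3 = 25/3)
t(o) = -4 + o**2 (t(o) = -3 + (o*o - 1*1) = -3 + (o**2 - 1) = -3 + (-1 + o**2) = -4 + o**2)
x(r) = 2 - r
Y(E) = -7 (Y(E) = (-4 + 3**2) - (2 - 1*(-10)) = (-4 + 9) - (2 + 10) = 5 - 1*12 = 5 - 12 = -7)
j(-191, -132) - Y(-54) = 25/3 - 1*(-7) = 25/3 + 7 = 46/3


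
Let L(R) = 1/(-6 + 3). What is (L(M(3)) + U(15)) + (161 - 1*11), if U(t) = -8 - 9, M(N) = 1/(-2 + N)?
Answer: 398/3 ≈ 132.67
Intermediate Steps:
L(R) = -⅓ (L(R) = 1/(-3) = -⅓)
U(t) = -17
(L(M(3)) + U(15)) + (161 - 1*11) = (-⅓ - 17) + (161 - 1*11) = -52/3 + (161 - 11) = -52/3 + 150 = 398/3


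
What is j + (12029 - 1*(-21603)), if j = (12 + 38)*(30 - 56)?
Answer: 32332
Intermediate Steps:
j = -1300 (j = 50*(-26) = -1300)
j + (12029 - 1*(-21603)) = -1300 + (12029 - 1*(-21603)) = -1300 + (12029 + 21603) = -1300 + 33632 = 32332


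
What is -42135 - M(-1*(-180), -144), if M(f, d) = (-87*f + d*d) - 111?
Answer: -47100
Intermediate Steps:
M(f, d) = -111 + d**2 - 87*f (M(f, d) = (-87*f + d**2) - 111 = (d**2 - 87*f) - 111 = -111 + d**2 - 87*f)
-42135 - M(-1*(-180), -144) = -42135 - (-111 + (-144)**2 - (-87)*(-180)) = -42135 - (-111 + 20736 - 87*180) = -42135 - (-111 + 20736 - 15660) = -42135 - 1*4965 = -42135 - 4965 = -47100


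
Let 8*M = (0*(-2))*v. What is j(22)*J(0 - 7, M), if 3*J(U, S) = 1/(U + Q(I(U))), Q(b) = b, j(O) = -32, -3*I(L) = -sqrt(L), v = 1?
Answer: 3/2 + I*sqrt(7)/14 ≈ 1.5 + 0.18898*I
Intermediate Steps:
I(L) = sqrt(L)/3 (I(L) = -(-1)*sqrt(L)/3 = sqrt(L)/3)
M = 0 (M = ((0*(-2))*1)/8 = (0*1)/8 = (1/8)*0 = 0)
J(U, S) = 1/(3*(U + sqrt(U)/3))
j(22)*J(0 - 7, M) = -32/(sqrt(0 - 7) + 3*(0 - 7)) = -32/(sqrt(-7) + 3*(-7)) = -32/(I*sqrt(7) - 21) = -32/(-21 + I*sqrt(7))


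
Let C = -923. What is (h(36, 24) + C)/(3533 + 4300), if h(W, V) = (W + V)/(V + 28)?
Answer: -1712/14547 ≈ -0.11769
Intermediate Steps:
h(W, V) = (V + W)/(28 + V)
(h(36, 24) + C)/(3533 + 4300) = ((24 + 36)/(28 + 24) - 923)/(3533 + 4300) = (60/52 - 923)/7833 = ((1/52)*60 - 923)*(1/7833) = (15/13 - 923)*(1/7833) = -11984/13*1/7833 = -1712/14547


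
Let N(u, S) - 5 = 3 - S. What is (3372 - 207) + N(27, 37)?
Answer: 3136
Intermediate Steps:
N(u, S) = 8 - S (N(u, S) = 5 + (3 - S) = 8 - S)
(3372 - 207) + N(27, 37) = (3372 - 207) + (8 - 1*37) = 3165 + (8 - 37) = 3165 - 29 = 3136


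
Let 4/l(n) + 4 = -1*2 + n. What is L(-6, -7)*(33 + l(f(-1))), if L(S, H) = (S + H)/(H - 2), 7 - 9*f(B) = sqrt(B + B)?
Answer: 102947/2211 + 52*I*sqrt(2)/2211 ≈ 46.561 + 0.033261*I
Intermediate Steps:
f(B) = 7/9 - sqrt(2)*sqrt(B)/9 (f(B) = 7/9 - sqrt(B + B)/9 = 7/9 - sqrt(2)*sqrt(B)/9)
L(S, H) = (H + S)/(-2 + H)
l(n) = 4/(-6 + n) (l(n) = 4/(-4 + (-1*2 + n)) = 4/(-4 + (-2 + n)) = 4/(-6 + n))
L(-6, -7)*(33 + l(f(-1))) = ((-7 - 6)/(-2 - 7))*(33 + 4/(-6 + (7/9 - sqrt(2)*sqrt(-1)/9))) = (-13/(-9))*(33 + 4/(-6 + (7/9 - sqrt(2)*I/9))) = (-1/9*(-13))*(33 + 4/(-6 + (7/9 - I*sqrt(2)/9))) = 13*(33 + 4/(-47/9 - I*sqrt(2)/9))/9 = 143/3 + 52/(9*(-47/9 - I*sqrt(2)/9))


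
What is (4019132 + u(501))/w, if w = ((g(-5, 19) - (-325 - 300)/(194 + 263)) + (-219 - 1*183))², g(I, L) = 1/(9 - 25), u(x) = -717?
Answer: 214845940309760/8584202674161 ≈ 25.028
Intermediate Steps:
g(I, L) = -1/16 (g(I, L) = 1/(-16) = -1/16)
w = 8584202674161/53465344 (w = ((-1/16 - (-325 - 300)/(194 + 263)) + (-219 - 1*183))² = ((-1/16 - (-625)/457) + (-219 - 183))² = ((-1/16 - (-625)/457) - 402)² = ((-1/16 - 1*(-625/457)) - 402)² = ((-1/16 + 625/457) - 402)² = (9543/7312 - 402)² = (-2929881/7312)² = 8584202674161/53465344 ≈ 1.6056e+5)
(4019132 + u(501))/w = (4019132 - 717)/(8584202674161/53465344) = 4018415*(53465344/8584202674161) = 214845940309760/8584202674161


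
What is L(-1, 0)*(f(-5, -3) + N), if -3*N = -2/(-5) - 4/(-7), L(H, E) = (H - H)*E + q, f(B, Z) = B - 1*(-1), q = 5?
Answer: -454/21 ≈ -21.619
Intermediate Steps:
f(B, Z) = 1 + B (f(B, Z) = B + 1 = 1 + B)
L(H, E) = 5 (L(H, E) = (H - H)*E + 5 = 0*E + 5 = 0 + 5 = 5)
N = -34/105 (N = -(-2/(-5) - 4/(-7))/3 = -(-2*(-⅕) - 4*(-⅐))/3 = -(⅖ + 4/7)/3 = -⅓*34/35 = -34/105 ≈ -0.32381)
L(-1, 0)*(f(-5, -3) + N) = 5*((1 - 5) - 34/105) = 5*(-4 - 34/105) = 5*(-454/105) = -454/21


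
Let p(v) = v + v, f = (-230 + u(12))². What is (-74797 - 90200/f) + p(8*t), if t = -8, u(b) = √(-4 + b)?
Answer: -13100764364175/174847729 - 5186500*√2/174847729 ≈ -74927.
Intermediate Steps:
f = (-230 + 2*√2)² (f = (-230 + √(-4 + 12))² = (-230 + √8)² = (-230 + 2*√2)² ≈ 51607.)
p(v) = 2*v
(-74797 - 90200/f) + p(8*t) = (-74797 - 90200/(52908 - 920*√2)) + 2*(8*(-8)) = (-74797 - 90200/(52908 - 920*√2)) + 2*(-64) = (-74797 - 90200/(52908 - 920*√2)) - 128 = -74925 - 90200/(52908 - 920*√2)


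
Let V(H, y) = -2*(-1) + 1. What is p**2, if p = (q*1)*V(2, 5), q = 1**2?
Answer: 9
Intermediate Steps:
V(H, y) = 3 (V(H, y) = 2 + 1 = 3)
q = 1
p = 3 (p = (1*1)*3 = 1*3 = 3)
p**2 = 3**2 = 9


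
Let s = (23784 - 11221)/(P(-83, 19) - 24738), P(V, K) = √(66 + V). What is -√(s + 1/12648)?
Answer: -√3162*√(-(158872086 + I*√17)/(24738 - I*√17))/6324 ≈ -5.9392e-5 + 0.71257*I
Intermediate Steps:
s = 12563/(-24738 + I*√17) (s = (23784 - 11221)/(√(66 - 83) - 24738) = 12563/(√(-17) - 24738) = 12563/(I*√17 - 24738) = 12563/(-24738 + I*√17) ≈ -0.50784 - 8.4643e-5*I)
-√(s + 1/12648) = -√((-310783494/611968661 - 12563*I*√17/611968661) + 1/12648) = -√(-3930177663451/7740179624328 - 12563*I*√17/611968661)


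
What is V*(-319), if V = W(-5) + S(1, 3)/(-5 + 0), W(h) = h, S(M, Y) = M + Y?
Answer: 9251/5 ≈ 1850.2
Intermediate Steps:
V = -29/5 (V = -5 + (1 + 3)/(-5 + 0) = -5 + 4/(-5) = -5 - ⅕*4 = -5 - ⅘ = -29/5 ≈ -5.8000)
V*(-319) = -29/5*(-319) = 9251/5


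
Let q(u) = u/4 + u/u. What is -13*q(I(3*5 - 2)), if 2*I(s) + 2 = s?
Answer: -247/8 ≈ -30.875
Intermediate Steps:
I(s) = -1 + s/2
q(u) = 1 + u/4 (q(u) = u*(¼) + 1 = u/4 + 1 = 1 + u/4)
-13*q(I(3*5 - 2)) = -13*(1 + (-1 + (3*5 - 2)/2)/4) = -13*(1 + (-1 + (15 - 2)/2)/4) = -13*(1 + (-1 + (½)*13)/4) = -13*(1 + (-1 + 13/2)/4) = -13*(1 + (¼)*(11/2)) = -13*(1 + 11/8) = -13*19/8 = -247/8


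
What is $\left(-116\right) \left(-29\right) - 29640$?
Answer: $-26276$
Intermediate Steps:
$\left(-116\right) \left(-29\right) - 29640 = 3364 - 29640 = -26276$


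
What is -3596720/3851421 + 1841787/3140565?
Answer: -1400745272491/4031879330955 ≈ -0.34742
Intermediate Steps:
-3596720/3851421 + 1841787/3140565 = -3596720*1/3851421 + 1841787*(1/3140565) = -3596720/3851421 + 613929/1046855 = -1400745272491/4031879330955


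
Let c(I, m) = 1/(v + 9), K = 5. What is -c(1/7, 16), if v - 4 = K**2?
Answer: -1/38 ≈ -0.026316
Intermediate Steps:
v = 29 (v = 4 + 5**2 = 4 + 25 = 29)
c(I, m) = 1/38 (c(I, m) = 1/(29 + 9) = 1/38)
-c(1/7, 16) = -1*1/38 = -1/38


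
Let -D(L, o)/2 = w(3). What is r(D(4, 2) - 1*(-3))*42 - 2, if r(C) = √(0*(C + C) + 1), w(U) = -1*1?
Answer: 40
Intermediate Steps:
w(U) = -1
D(L, o) = 2 (D(L, o) = -2*(-1) = 2)
r(C) = 1 (r(C) = √(0*(2*C) + 1) = √(0 + 1) = √1 = 1)
r(D(4, 2) - 1*(-3))*42 - 2 = 1*42 - 2 = 42 - 2 = 40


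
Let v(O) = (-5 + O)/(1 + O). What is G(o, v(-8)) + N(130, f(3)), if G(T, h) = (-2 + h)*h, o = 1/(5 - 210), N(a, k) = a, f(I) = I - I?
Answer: 6357/49 ≈ 129.73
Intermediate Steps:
v(O) = (-5 + O)/(1 + O)
f(I) = 0
o = -1/205 (o = 1/(-205) = -1/205 ≈ -0.0048781)
G(T, h) = h*(-2 + h)
G(o, v(-8)) + N(130, f(3)) = ((-5 - 8)/(1 - 8))*(-2 + (-5 - 8)/(1 - 8)) + 130 = (-13/(-7))*(-2 - 13/(-7)) + 130 = (-⅐*(-13))*(-2 - ⅐*(-13)) + 130 = 13*(-2 + 13/7)/7 + 130 = (13/7)*(-⅐) + 130 = -13/49 + 130 = 6357/49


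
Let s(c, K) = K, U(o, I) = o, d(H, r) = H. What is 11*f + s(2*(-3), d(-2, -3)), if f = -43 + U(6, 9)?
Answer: -409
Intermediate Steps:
f = -37 (f = -43 + 6 = -37)
11*f + s(2*(-3), d(-2, -3)) = 11*(-37) - 2 = -407 - 2 = -409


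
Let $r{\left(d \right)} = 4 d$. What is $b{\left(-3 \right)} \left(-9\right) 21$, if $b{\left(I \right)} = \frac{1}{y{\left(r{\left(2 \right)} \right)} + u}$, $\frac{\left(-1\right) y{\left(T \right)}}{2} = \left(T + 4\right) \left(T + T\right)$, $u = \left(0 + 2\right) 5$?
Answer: $\frac{189}{374} \approx 0.50535$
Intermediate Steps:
$u = 10$ ($u = 2 \cdot 5 = 10$)
$y{\left(T \right)} = - 4 T \left(4 + T\right)$ ($y{\left(T \right)} = - 2 \left(T + 4\right) \left(T + T\right) = - 2 \left(4 + T\right) 2 T = - 2 \cdot 2 T \left(4 + T\right) = - 4 T \left(4 + T\right)$)
$b{\left(I \right)} = - \frac{1}{374}$ ($b{\left(I \right)} = \frac{1}{- 4 \cdot 4 \cdot 2 \left(4 + 4 \cdot 2\right) + 10} = \frac{1}{\left(-4\right) 8 \left(4 + 8\right) + 10} = \frac{1}{\left(-4\right) 8 \cdot 12 + 10} = \frac{1}{-384 + 10} = \frac{1}{-374} = - \frac{1}{374}$)
$b{\left(-3 \right)} \left(-9\right) 21 = \left(- \frac{1}{374}\right) \left(-9\right) 21 = \frac{9}{374} \cdot 21 = \frac{189}{374}$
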